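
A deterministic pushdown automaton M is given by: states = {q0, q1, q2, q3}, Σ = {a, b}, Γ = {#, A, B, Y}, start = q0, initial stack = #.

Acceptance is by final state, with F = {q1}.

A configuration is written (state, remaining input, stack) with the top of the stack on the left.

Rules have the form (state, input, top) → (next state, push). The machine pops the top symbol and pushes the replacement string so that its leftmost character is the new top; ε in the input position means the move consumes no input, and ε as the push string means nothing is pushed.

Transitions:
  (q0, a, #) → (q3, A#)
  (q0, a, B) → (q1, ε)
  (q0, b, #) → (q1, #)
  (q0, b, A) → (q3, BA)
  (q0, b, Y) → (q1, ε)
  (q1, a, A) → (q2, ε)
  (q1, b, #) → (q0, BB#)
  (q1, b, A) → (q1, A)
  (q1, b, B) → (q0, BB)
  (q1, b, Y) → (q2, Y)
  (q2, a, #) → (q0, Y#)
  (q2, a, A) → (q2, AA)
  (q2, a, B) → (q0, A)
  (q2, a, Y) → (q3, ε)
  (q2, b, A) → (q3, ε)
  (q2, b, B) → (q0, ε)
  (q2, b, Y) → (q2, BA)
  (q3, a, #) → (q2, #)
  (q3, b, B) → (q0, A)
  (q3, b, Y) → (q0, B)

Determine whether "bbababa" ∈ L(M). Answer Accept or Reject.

Accept

(q0, bbababa, #)
  read b, top #: go to q1, push # → (q1, bababa, #)
  read b, top #: go to q0, push BB# → (q0, ababa, BB#)
  read a, top B: go to q1, push ε → (q1, baba, B#)
  read b, top B: go to q0, push BB → (q0, aba, BB#)
  read a, top B: go to q1, push ε → (q1, ba, B#)
  read b, top B: go to q0, push BB → (q0, a, BB#)
  read a, top B: go to q1, push ε → (q1, ε, B#)
All input consumed; state q1 ∈ F.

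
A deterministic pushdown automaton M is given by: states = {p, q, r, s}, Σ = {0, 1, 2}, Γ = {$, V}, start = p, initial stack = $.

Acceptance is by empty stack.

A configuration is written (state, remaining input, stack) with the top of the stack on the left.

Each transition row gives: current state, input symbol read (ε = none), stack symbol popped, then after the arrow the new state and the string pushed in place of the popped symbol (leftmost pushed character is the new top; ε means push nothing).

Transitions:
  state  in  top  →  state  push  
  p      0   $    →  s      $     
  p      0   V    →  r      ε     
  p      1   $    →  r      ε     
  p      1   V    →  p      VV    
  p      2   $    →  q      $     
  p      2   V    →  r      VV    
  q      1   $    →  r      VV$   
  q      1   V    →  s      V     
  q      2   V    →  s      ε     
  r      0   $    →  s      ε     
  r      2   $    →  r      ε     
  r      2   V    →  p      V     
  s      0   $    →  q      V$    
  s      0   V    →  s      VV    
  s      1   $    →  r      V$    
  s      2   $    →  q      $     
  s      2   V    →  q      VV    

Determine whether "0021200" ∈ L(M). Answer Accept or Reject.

Accept

(p, 0021200, $)
  read 0, top $: go to s, push $ → (s, 021200, $)
  read 0, top $: go to q, push V$ → (q, 21200, V$)
  read 2, top V: go to s, push ε → (s, 1200, $)
  read 1, top $: go to r, push V$ → (r, 200, V$)
  read 2, top V: go to p, push V → (p, 00, V$)
  read 0, top V: go to r, push ε → (r, 0, $)
  read 0, top $: go to s, push ε → (s, ε, ε)
All input consumed and the stack is empty.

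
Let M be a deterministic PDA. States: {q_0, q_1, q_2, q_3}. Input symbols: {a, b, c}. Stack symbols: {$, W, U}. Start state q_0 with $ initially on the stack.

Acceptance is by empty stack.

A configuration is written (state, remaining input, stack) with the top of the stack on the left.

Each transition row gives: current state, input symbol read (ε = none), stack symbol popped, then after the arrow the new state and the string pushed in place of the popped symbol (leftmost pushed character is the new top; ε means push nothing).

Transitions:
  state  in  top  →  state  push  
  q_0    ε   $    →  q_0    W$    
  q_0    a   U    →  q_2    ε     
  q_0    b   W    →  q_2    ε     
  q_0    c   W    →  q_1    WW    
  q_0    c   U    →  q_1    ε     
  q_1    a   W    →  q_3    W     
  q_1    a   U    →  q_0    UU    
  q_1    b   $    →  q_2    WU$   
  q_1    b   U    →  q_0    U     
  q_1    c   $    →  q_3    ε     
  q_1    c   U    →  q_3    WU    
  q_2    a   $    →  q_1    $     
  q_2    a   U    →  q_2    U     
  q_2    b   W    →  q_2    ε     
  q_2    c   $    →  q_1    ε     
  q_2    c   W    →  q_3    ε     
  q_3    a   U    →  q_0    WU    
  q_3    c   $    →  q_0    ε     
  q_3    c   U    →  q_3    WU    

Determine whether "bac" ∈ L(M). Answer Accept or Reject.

(q_0, bac, $)
  ε-move, top $: go to q_0, push W$ → (q_0, bac, W$)
  read b, top W: go to q_2, push ε → (q_2, ac, $)
  read a, top $: go to q_1, push $ → (q_1, c, $)
  read c, top $: go to q_3, push ε → (q_3, ε, ε)
All input consumed and the stack is empty.

Accept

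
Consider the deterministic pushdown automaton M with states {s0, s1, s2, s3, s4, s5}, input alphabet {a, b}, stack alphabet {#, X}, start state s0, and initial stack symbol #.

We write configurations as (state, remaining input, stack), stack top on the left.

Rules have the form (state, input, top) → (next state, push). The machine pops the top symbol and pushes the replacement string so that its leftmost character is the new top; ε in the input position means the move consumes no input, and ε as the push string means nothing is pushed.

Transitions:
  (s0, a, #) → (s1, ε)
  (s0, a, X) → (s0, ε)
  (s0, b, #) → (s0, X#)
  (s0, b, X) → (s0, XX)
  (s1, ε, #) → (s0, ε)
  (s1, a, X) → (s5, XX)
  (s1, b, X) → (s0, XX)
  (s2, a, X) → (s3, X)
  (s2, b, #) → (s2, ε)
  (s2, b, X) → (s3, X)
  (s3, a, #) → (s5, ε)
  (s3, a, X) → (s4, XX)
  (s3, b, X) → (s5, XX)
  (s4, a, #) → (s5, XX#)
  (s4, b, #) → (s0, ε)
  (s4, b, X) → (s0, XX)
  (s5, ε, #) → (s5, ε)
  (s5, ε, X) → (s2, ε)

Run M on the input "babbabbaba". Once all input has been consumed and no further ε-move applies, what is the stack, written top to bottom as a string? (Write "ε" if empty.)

(s0, babbabbaba, #)
  read b, top #: go to s0, push X# → (s0, abbabbaba, X#)
  read a, top X: go to s0, push ε → (s0, bbabbaba, #)
  read b, top #: go to s0, push X# → (s0, babbaba, X#)
  read b, top X: go to s0, push XX → (s0, abbaba, XX#)
  read a, top X: go to s0, push ε → (s0, bbaba, X#)
  read b, top X: go to s0, push XX → (s0, baba, XX#)
  read b, top X: go to s0, push XX → (s0, aba, XXX#)
  read a, top X: go to s0, push ε → (s0, ba, XX#)
  read b, top X: go to s0, push XX → (s0, a, XXX#)
  read a, top X: go to s0, push ε → (s0, ε, XX#)
All input consumed in state s0 with stack XX#.

XX#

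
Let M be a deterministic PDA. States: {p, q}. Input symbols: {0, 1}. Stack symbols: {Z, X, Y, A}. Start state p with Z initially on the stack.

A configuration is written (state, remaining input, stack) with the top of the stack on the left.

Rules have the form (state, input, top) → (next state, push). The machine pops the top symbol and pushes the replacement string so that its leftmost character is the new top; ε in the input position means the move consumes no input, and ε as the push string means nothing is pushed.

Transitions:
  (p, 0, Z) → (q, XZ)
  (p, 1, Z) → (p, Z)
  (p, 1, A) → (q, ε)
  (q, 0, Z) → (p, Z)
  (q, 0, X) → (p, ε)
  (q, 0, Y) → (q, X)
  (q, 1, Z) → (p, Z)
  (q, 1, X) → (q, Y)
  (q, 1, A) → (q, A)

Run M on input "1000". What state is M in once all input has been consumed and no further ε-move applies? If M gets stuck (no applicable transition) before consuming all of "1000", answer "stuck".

q

(p, 1000, Z) ⊢ (p, 000, Z) ⊢ (q, 00, XZ) ⊢ (p, 0, Z) ⊢ (q, ε, XZ)
All input consumed; M is in state q.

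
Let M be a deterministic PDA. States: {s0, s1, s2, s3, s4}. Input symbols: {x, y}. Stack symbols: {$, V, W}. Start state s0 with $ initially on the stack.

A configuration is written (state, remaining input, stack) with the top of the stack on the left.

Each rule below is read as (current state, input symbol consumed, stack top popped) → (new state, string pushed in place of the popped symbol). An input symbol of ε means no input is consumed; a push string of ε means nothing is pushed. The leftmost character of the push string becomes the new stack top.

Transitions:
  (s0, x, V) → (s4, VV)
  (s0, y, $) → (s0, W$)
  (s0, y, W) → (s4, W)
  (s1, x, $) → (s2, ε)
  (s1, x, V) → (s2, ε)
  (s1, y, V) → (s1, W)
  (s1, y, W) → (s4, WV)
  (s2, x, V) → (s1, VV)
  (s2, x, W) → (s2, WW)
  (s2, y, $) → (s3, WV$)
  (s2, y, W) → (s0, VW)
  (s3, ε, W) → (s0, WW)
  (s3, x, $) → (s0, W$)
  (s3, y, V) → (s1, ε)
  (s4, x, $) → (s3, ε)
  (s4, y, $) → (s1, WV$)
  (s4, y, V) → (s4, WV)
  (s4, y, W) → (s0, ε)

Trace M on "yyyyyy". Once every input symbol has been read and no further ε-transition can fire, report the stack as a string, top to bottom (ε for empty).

(s0, yyyyyy, $)
  read y, top $: go to s0, push W$ → (s0, yyyyy, W$)
  read y, top W: go to s4, push W → (s4, yyyy, W$)
  read y, top W: go to s0, push ε → (s0, yyy, $)
  read y, top $: go to s0, push W$ → (s0, yy, W$)
  read y, top W: go to s4, push W → (s4, y, W$)
  read y, top W: go to s0, push ε → (s0, ε, $)
All input consumed in state s0 with stack $.

$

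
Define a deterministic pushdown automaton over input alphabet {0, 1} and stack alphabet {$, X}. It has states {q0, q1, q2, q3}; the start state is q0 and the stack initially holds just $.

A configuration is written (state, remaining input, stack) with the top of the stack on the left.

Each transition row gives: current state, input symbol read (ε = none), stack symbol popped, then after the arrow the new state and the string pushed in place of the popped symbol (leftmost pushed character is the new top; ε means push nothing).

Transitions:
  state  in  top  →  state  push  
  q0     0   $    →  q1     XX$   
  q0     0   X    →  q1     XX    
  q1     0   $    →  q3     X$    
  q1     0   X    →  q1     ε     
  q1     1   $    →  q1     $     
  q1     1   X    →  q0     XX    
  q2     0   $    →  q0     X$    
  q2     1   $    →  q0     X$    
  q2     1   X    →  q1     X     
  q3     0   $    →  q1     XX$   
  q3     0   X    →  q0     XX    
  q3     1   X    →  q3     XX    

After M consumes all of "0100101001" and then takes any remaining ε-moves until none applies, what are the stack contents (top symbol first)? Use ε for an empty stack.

XXXXXXX$

(q0, 0100101001, $)
  read 0, top $: go to q1, push XX$ → (q1, 100101001, XX$)
  read 1, top X: go to q0, push XX → (q0, 00101001, XXX$)
  read 0, top X: go to q1, push XX → (q1, 0101001, XXXX$)
  read 0, top X: go to q1, push ε → (q1, 101001, XXX$)
  read 1, top X: go to q0, push XX → (q0, 01001, XXXX$)
  read 0, top X: go to q1, push XX → (q1, 1001, XXXXX$)
  read 1, top X: go to q0, push XX → (q0, 001, XXXXXX$)
  read 0, top X: go to q1, push XX → (q1, 01, XXXXXXX$)
  read 0, top X: go to q1, push ε → (q1, 1, XXXXXX$)
  read 1, top X: go to q0, push XX → (q0, ε, XXXXXXX$)
All input consumed in state q0 with stack XXXXXXX$.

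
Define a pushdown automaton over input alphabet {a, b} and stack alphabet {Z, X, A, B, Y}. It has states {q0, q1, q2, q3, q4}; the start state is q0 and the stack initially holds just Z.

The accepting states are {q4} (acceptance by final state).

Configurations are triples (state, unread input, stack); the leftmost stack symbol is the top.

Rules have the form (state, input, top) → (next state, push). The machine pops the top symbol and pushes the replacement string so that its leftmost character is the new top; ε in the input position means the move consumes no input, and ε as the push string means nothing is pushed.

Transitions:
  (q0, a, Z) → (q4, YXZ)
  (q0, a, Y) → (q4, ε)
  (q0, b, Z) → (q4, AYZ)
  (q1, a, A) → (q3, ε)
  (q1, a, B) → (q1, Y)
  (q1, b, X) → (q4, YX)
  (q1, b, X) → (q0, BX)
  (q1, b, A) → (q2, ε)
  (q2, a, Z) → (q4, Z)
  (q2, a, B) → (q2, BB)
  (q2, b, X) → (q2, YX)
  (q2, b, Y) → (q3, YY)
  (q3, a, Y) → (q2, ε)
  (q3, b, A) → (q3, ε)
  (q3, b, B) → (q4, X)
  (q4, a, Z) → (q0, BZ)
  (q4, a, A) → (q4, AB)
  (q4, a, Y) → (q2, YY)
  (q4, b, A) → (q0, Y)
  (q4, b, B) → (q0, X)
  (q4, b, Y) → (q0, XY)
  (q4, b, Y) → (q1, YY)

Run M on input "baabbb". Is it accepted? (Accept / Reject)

Reject

No computation consumes all input and reaches a final state.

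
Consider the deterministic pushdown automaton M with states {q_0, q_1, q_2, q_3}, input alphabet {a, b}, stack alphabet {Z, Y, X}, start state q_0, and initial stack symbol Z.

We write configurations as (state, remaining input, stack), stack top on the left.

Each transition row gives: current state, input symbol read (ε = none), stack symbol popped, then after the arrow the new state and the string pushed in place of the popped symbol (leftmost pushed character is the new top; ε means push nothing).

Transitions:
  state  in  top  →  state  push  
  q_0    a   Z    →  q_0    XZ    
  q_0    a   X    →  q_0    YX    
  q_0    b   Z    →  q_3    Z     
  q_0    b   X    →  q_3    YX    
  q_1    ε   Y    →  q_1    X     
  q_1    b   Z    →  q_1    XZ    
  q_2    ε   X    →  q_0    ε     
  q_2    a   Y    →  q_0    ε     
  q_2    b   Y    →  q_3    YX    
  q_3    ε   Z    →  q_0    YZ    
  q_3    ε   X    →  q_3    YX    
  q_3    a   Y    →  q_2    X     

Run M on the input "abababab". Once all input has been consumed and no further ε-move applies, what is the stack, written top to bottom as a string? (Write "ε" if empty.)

YXZ

(q_0, abababab, Z) ⊢ (q_0, bababab, XZ) ⊢ (q_3, ababab, YXZ) ⊢ (q_2, babab, XXZ) ⊢ (q_0, babab, XZ) ⊢ (q_3, abab, YXZ) ⊢ (q_2, bab, XXZ) ⊢ (q_0, bab, XZ) ⊢ (q_3, ab, YXZ) ⊢ (q_2, b, XXZ) ⊢ (q_0, b, XZ) ⊢ (q_3, ε, YXZ)
All input consumed in state q_3 with stack YXZ.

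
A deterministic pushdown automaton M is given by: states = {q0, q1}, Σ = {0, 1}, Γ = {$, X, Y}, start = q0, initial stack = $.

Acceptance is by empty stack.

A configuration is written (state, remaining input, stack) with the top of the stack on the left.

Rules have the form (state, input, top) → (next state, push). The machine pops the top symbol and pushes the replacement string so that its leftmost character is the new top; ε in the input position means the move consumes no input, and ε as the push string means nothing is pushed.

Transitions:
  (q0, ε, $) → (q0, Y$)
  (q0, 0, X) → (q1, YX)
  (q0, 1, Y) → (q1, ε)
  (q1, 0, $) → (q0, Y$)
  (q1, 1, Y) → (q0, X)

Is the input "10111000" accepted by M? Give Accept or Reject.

(q0, 10111000, $)
  ε-move, top $: go to q0, push Y$ → (q0, 10111000, Y$)
  read 1, top Y: go to q1, push ε → (q1, 0111000, $)
  read 0, top $: go to q0, push Y$ → (q0, 111000, Y$)
  read 1, top Y: go to q1, push ε → (q1, 11000, $)
No transition applies at (q1, 11000, $); input not fully consumed.

Reject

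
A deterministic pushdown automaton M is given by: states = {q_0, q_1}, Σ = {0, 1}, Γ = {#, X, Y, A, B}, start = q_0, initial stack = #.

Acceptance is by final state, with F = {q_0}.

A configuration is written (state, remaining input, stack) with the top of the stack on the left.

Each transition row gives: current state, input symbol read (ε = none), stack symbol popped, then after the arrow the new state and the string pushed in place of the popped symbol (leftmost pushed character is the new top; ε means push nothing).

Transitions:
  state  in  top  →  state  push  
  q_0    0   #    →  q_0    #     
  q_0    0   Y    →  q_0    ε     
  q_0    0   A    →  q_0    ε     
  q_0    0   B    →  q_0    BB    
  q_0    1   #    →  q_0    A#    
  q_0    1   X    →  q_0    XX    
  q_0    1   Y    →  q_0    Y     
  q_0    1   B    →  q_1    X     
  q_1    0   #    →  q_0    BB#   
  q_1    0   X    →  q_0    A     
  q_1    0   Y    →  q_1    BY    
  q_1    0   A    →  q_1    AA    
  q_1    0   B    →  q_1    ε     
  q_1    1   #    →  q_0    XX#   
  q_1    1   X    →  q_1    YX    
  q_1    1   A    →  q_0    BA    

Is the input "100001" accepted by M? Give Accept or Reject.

(q_0, 100001, #)
  read 1, top #: go to q_0, push A# → (q_0, 00001, A#)
  read 0, top A: go to q_0, push ε → (q_0, 0001, #)
  read 0, top #: go to q_0, push # → (q_0, 001, #)
  read 0, top #: go to q_0, push # → (q_0, 01, #)
  read 0, top #: go to q_0, push # → (q_0, 1, #)
  read 1, top #: go to q_0, push A# → (q_0, ε, A#)
All input consumed; state q_0 ∈ F.

Accept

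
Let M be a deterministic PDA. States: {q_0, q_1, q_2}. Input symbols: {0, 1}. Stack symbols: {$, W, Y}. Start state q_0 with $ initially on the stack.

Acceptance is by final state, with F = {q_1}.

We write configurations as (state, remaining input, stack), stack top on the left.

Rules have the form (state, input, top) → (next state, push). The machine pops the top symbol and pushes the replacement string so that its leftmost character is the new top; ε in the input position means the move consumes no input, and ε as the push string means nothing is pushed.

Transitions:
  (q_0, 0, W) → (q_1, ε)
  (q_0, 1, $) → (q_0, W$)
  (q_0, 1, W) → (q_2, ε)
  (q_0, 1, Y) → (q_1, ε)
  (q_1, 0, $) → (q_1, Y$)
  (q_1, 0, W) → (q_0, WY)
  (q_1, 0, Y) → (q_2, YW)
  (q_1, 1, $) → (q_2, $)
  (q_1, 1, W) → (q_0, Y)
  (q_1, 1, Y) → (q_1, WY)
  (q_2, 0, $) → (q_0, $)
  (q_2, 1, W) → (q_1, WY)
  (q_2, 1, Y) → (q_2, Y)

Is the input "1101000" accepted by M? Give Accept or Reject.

(q_0, 1101000, $)
  read 1, top $: go to q_0, push W$ → (q_0, 101000, W$)
  read 1, top W: go to q_2, push ε → (q_2, 01000, $)
  read 0, top $: go to q_0, push $ → (q_0, 1000, $)
  read 1, top $: go to q_0, push W$ → (q_0, 000, W$)
  read 0, top W: go to q_1, push ε → (q_1, 00, $)
  read 0, top $: go to q_1, push Y$ → (q_1, 0, Y$)
  read 0, top Y: go to q_2, push YW → (q_2, ε, YW$)
All input consumed; state q_2 ∉ F and no further ε-move applies.

Reject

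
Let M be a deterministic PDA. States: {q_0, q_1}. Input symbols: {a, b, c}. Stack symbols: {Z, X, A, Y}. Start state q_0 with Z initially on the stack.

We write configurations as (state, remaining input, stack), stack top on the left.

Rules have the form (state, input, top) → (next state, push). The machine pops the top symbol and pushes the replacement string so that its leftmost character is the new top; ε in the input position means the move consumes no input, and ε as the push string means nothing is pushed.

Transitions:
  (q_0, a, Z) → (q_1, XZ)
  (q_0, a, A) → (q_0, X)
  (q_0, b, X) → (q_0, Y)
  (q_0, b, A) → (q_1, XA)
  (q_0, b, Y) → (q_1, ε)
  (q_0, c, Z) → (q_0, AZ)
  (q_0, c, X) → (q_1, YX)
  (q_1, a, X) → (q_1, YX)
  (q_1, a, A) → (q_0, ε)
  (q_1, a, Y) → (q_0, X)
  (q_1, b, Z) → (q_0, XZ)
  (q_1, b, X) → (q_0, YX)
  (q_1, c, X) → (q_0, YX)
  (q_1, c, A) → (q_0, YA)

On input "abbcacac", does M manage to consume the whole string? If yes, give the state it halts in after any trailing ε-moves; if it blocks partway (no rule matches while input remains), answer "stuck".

(q_0, abbcacac, Z)
  read a, top Z: go to q_1, push XZ → (q_1, bbcacac, XZ)
  read b, top X: go to q_0, push YX → (q_0, bcacac, YXZ)
  read b, top Y: go to q_1, push ε → (q_1, cacac, XZ)
  read c, top X: go to q_0, push YX → (q_0, acac, YXZ)
No transition for (q_0, a, top Y); M blocks with input acac remaining.

stuck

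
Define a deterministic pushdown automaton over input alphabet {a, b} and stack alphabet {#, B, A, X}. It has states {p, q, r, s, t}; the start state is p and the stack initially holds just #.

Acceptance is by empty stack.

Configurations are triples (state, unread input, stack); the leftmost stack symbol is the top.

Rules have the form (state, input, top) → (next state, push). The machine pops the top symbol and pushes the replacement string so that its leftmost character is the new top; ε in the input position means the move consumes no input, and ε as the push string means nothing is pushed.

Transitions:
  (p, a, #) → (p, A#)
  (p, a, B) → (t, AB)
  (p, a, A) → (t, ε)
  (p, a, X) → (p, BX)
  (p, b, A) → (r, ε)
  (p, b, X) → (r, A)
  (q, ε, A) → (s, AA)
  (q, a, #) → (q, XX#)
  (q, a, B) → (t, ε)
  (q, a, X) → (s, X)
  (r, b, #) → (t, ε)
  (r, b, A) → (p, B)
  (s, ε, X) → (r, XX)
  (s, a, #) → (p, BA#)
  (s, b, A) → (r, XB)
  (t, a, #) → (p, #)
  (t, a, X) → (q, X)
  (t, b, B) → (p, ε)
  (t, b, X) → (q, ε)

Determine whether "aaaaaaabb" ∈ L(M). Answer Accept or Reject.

Accept

(p, aaaaaaabb, #) ⊢ (p, aaaaaabb, A#) ⊢ (t, aaaaabb, #) ⊢ (p, aaaabb, #) ⊢ (p, aaabb, A#) ⊢ (t, aabb, #) ⊢ (p, abb, #) ⊢ (p, bb, A#) ⊢ (r, b, #) ⊢ (t, ε, ε)
All input consumed and the stack is empty.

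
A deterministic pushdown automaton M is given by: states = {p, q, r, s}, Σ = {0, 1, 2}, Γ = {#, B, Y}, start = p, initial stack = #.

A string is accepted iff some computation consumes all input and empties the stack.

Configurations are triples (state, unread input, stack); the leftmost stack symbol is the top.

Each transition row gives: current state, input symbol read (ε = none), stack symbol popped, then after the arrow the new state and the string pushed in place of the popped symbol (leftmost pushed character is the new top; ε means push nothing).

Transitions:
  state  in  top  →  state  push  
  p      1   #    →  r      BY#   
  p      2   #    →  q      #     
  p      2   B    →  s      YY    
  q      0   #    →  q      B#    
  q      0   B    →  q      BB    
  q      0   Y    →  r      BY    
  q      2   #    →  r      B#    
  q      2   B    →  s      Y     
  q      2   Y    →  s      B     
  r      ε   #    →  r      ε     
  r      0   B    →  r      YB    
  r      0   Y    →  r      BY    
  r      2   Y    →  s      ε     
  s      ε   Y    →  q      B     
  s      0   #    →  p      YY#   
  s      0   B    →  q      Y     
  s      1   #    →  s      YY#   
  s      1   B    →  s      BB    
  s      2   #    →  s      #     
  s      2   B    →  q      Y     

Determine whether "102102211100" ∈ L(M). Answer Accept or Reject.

(p, 102102211100, #)
  read 1, top #: go to r, push BY# → (r, 02102211100, BY#)
  read 0, top B: go to r, push YB → (r, 2102211100, YBY#)
  read 2, top Y: go to s, push ε → (s, 102211100, BY#)
  read 1, top B: go to s, push BB → (s, 02211100, BBY#)
  read 0, top B: go to q, push Y → (q, 2211100, YBY#)
  read 2, top Y: go to s, push B → (s, 211100, BBY#)
  read 2, top B: go to q, push Y → (q, 11100, YBY#)
No transition applies at (q, 11100, YBY#); input not fully consumed.

Reject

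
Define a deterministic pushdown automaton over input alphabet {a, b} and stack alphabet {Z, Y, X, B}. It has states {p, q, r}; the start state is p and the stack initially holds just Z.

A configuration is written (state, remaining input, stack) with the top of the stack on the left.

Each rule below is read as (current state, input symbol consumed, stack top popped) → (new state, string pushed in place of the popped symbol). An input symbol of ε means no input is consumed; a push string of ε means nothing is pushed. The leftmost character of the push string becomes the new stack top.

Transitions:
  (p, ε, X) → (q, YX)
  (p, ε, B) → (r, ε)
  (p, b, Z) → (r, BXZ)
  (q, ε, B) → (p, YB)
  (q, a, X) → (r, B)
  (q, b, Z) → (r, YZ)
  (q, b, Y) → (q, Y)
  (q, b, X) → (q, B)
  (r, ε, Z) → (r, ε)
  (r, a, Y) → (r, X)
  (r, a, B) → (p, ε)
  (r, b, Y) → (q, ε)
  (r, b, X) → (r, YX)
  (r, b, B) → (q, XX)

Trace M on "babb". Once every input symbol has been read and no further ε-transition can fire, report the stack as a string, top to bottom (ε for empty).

(p, babb, Z) ⊢ (r, abb, BXZ) ⊢ (p, bb, XZ) ⊢ (q, bb, YXZ) ⊢ (q, b, YXZ) ⊢ (q, ε, YXZ)
All input consumed in state q with stack YXZ.

YXZ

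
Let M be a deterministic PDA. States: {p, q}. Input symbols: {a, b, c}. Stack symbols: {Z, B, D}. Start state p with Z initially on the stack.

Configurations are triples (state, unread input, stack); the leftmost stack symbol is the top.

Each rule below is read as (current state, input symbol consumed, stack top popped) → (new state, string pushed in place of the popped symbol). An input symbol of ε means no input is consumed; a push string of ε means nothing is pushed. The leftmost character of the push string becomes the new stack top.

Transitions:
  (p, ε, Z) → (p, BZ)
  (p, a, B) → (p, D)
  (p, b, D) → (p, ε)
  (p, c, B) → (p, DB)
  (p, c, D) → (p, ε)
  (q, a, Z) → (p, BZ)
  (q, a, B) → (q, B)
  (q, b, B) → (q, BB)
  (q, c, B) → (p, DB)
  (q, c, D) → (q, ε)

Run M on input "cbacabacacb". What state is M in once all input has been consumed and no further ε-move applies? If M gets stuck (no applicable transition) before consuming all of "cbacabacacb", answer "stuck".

stuck

(p, cbacabacacb, Z)
  ε-move, top Z: go to p, push BZ → (p, cbacabacacb, BZ)
  read c, top B: go to p, push DB → (p, bacabacacb, DBZ)
  read b, top D: go to p, push ε → (p, acabacacb, BZ)
  read a, top B: go to p, push D → (p, cabacacb, DZ)
  read c, top D: go to p, push ε → (p, abacacb, Z)
  ε-move, top Z: go to p, push BZ → (p, abacacb, BZ)
  read a, top B: go to p, push D → (p, bacacb, DZ)
  read b, top D: go to p, push ε → (p, acacb, Z)
  ε-move, top Z: go to p, push BZ → (p, acacb, BZ)
  read a, top B: go to p, push D → (p, cacb, DZ)
  read c, top D: go to p, push ε → (p, acb, Z)
  ε-move, top Z: go to p, push BZ → (p, acb, BZ)
  read a, top B: go to p, push D → (p, cb, DZ)
  read c, top D: go to p, push ε → (p, b, Z)
  ε-move, top Z: go to p, push BZ → (p, b, BZ)
No transition for (p, b, top B); M blocks with input b remaining.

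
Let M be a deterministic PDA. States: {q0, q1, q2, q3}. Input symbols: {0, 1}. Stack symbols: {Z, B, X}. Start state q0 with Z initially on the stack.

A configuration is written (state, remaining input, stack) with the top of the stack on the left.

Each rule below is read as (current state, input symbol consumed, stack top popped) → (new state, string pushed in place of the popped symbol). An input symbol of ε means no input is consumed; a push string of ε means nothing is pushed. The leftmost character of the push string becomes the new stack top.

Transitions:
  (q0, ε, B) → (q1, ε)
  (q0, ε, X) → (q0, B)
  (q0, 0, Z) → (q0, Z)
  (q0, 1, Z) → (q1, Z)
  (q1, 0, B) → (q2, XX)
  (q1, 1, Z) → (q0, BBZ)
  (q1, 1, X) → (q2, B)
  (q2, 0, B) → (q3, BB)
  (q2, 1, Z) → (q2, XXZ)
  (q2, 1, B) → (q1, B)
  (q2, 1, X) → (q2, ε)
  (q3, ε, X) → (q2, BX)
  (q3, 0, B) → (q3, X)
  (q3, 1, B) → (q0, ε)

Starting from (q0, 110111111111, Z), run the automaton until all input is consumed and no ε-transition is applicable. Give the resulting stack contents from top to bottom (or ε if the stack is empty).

(q0, 110111111111, Z) ⊢ (q1, 10111111111, Z) ⊢ (q0, 0111111111, BBZ) ⊢ (q1, 0111111111, BZ) ⊢ (q2, 111111111, XXZ) ⊢ (q2, 11111111, XZ) ⊢ (q2, 1111111, Z) ⊢ (q2, 111111, XXZ) ⊢ (q2, 11111, XZ) ⊢ (q2, 1111, Z) ⊢ (q2, 111, XXZ) ⊢ (q2, 11, XZ) ⊢ (q2, 1, Z) ⊢ (q2, ε, XXZ)
All input consumed in state q2 with stack XXZ.

XXZ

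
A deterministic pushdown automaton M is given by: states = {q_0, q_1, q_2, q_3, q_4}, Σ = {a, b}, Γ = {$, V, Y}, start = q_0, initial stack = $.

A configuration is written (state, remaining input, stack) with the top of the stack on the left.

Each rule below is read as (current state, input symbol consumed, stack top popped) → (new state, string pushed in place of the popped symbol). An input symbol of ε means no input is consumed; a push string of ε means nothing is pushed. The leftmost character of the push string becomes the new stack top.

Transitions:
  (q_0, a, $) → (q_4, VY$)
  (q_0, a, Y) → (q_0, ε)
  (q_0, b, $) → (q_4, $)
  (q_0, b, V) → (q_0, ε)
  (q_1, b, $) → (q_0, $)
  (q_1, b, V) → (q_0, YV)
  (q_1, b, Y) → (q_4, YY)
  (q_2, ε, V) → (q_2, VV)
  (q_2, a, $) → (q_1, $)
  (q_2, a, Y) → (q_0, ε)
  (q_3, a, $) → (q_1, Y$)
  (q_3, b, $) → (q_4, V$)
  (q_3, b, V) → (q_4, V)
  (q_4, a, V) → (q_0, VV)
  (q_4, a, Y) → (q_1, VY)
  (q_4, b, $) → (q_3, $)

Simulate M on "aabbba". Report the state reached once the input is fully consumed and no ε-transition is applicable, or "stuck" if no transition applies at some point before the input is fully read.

stuck

(q_0, aabbba, $)
  read a, top $: go to q_4, push VY$ → (q_4, abbba, VY$)
  read a, top V: go to q_0, push VV → (q_0, bbba, VVY$)
  read b, top V: go to q_0, push ε → (q_0, bba, VY$)
  read b, top V: go to q_0, push ε → (q_0, ba, Y$)
No transition for (q_0, b, top Y); M blocks with input ba remaining.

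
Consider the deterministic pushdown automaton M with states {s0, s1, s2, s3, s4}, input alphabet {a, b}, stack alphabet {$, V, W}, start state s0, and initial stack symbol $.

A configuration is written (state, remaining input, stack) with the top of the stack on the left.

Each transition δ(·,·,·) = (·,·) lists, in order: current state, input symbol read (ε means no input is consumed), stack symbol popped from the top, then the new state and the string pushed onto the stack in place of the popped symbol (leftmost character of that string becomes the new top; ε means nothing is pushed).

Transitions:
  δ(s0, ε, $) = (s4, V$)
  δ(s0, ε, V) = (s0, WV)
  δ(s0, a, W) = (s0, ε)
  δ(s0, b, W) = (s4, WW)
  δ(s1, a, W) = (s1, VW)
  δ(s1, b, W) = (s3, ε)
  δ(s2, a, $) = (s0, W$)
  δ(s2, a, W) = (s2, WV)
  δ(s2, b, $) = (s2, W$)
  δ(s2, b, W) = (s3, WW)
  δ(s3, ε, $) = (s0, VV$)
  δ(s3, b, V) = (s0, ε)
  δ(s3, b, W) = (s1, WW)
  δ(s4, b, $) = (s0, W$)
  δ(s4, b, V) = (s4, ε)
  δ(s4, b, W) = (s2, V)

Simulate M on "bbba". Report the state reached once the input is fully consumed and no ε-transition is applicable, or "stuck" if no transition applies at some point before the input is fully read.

(s0, bbba, $)
  ε-move, top $: go to s4, push V$ → (s4, bbba, V$)
  read b, top V: go to s4, push ε → (s4, bba, $)
  read b, top $: go to s0, push W$ → (s0, ba, W$)
  read b, top W: go to s4, push WW → (s4, a, WW$)
No transition for (s4, a, top W); M blocks with input a remaining.

stuck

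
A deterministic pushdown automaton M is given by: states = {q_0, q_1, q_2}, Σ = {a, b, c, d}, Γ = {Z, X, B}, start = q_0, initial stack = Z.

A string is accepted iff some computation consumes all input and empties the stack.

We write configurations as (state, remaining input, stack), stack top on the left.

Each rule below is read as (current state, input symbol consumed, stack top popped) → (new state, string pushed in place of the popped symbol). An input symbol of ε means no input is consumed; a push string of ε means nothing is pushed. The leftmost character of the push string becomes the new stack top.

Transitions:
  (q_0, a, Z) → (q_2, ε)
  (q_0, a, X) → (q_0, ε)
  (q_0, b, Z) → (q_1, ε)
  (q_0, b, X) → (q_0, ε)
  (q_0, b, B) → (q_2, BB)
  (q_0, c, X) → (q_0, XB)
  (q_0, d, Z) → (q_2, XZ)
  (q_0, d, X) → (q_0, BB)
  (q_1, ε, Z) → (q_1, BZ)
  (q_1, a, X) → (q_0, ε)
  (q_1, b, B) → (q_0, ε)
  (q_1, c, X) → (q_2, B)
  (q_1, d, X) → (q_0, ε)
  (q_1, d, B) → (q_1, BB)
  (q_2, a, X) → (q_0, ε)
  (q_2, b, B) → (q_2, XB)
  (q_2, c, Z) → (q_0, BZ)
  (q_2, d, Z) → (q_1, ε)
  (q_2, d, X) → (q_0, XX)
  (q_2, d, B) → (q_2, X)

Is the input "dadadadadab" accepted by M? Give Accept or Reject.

Accept

(q_0, dadadadadab, Z) ⊢ (q_2, adadadadab, XZ) ⊢ (q_0, dadadadab, Z) ⊢ (q_2, adadadab, XZ) ⊢ (q_0, dadadab, Z) ⊢ (q_2, adadab, XZ) ⊢ (q_0, dadab, Z) ⊢ (q_2, adab, XZ) ⊢ (q_0, dab, Z) ⊢ (q_2, ab, XZ) ⊢ (q_0, b, Z) ⊢ (q_1, ε, ε)
All input consumed and the stack is empty.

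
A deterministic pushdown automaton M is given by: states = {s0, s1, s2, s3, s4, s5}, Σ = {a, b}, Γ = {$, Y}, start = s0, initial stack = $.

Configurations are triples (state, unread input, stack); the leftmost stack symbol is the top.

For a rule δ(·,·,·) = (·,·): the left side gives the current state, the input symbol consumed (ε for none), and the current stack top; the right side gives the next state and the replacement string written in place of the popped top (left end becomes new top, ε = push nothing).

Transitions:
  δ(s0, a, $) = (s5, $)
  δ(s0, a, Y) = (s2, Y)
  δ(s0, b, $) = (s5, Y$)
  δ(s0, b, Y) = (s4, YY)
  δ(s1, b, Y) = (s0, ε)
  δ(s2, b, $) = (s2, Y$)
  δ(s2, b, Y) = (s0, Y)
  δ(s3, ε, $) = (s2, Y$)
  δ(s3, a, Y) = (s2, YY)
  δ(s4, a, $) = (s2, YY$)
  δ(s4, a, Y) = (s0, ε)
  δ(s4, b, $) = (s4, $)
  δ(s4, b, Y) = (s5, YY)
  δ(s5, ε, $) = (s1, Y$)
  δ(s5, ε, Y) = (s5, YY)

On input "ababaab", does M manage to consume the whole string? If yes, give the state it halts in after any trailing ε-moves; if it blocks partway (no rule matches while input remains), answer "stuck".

stuck

(s0, ababaab, $) ⊢ (s5, babaab, $) ⊢ (s1, babaab, Y$) ⊢ (s0, abaab, $) ⊢ (s5, baab, $) ⊢ (s1, baab, Y$) ⊢ (s0, aab, $) ⊢ (s5, ab, $) ⊢ (s1, ab, Y$)
No transition for (s1, a, top Y); M blocks with input ab remaining.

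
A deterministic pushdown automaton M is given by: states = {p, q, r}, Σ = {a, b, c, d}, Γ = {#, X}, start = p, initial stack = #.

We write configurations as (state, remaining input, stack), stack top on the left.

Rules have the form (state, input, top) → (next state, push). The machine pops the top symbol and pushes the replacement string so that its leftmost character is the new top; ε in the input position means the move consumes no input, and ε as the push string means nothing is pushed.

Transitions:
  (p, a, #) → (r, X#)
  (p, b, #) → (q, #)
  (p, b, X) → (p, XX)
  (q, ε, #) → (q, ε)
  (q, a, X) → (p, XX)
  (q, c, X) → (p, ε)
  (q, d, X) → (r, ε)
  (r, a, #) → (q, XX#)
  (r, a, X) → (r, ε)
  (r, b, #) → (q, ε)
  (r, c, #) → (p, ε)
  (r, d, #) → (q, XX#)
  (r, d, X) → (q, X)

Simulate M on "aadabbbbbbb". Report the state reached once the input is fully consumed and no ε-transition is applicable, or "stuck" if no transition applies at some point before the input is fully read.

p

(p, aadabbbbbbb, #)
  read a, top #: go to r, push X# → (r, adabbbbbbb, X#)
  read a, top X: go to r, push ε → (r, dabbbbbbb, #)
  read d, top #: go to q, push XX# → (q, abbbbbbb, XX#)
  read a, top X: go to p, push XX → (p, bbbbbbb, XXX#)
  read b, top X: go to p, push XX → (p, bbbbbb, XXXX#)
  read b, top X: go to p, push XX → (p, bbbbb, XXXXX#)
  read b, top X: go to p, push XX → (p, bbbb, XXXXXX#)
  read b, top X: go to p, push XX → (p, bbb, XXXXXXX#)
  read b, top X: go to p, push XX → (p, bb, XXXXXXXX#)
  read b, top X: go to p, push XX → (p, b, XXXXXXXXX#)
  read b, top X: go to p, push XX → (p, ε, XXXXXXXXXX#)
All input consumed; M is in state p.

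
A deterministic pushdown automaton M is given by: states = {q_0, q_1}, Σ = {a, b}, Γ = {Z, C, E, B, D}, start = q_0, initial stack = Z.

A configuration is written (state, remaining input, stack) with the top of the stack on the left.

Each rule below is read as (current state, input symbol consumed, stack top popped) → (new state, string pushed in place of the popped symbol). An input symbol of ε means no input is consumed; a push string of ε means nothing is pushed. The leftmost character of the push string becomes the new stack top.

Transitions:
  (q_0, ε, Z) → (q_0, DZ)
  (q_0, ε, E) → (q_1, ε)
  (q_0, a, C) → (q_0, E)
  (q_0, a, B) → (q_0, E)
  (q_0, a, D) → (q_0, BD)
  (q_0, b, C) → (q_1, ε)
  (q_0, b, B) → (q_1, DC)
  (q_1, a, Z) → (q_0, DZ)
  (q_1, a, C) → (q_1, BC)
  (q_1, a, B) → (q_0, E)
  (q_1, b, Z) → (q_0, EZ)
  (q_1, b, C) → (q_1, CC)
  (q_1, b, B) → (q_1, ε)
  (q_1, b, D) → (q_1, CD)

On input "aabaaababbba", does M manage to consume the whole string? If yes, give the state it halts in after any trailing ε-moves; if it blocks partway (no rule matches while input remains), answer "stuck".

(q_0, aabaaababbba, Z) ⊢ (q_0, aabaaababbba, DZ) ⊢ (q_0, abaaababbba, BDZ) ⊢ (q_0, baaababbba, EDZ) ⊢ (q_1, baaababbba, DZ) ⊢ (q_1, aaababbba, CDZ) ⊢ (q_1, aababbba, BCDZ) ⊢ (q_0, ababbba, ECDZ) ⊢ (q_1, ababbba, CDZ) ⊢ (q_1, babbba, BCDZ) ⊢ (q_1, abbba, CDZ) ⊢ (q_1, bbba, BCDZ) ⊢ (q_1, bba, CDZ) ⊢ (q_1, ba, CCDZ) ⊢ (q_1, a, CCCDZ) ⊢ (q_1, ε, BCCCDZ)
All input consumed; M is in state q_1.

q_1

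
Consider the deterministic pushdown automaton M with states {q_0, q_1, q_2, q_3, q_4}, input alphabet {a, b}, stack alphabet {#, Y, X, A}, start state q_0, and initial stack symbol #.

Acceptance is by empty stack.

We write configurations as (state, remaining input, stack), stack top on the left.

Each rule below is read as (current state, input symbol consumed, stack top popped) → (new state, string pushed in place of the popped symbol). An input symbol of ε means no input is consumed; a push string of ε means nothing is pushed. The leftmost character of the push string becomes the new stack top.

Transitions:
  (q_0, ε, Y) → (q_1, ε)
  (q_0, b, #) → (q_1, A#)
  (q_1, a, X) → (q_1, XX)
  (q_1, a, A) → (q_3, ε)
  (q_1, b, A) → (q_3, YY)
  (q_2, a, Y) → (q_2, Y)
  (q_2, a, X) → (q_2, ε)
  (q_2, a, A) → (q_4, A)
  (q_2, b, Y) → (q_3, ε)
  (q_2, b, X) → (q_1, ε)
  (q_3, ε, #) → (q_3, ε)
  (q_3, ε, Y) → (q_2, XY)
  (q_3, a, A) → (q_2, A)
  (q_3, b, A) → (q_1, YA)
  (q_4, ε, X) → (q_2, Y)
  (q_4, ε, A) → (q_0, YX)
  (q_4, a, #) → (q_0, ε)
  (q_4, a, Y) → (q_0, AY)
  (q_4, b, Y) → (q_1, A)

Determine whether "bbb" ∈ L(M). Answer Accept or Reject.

(q_0, bbb, #)
  read b, top #: go to q_1, push A# → (q_1, bb, A#)
  read b, top A: go to q_3, push YY → (q_3, b, YY#)
  ε-move, top Y: go to q_2, push XY → (q_2, b, XYY#)
  read b, top X: go to q_1, push ε → (q_1, ε, YY#)
All input consumed; stack is YY#, not empty, and no further ε-move applies.

Reject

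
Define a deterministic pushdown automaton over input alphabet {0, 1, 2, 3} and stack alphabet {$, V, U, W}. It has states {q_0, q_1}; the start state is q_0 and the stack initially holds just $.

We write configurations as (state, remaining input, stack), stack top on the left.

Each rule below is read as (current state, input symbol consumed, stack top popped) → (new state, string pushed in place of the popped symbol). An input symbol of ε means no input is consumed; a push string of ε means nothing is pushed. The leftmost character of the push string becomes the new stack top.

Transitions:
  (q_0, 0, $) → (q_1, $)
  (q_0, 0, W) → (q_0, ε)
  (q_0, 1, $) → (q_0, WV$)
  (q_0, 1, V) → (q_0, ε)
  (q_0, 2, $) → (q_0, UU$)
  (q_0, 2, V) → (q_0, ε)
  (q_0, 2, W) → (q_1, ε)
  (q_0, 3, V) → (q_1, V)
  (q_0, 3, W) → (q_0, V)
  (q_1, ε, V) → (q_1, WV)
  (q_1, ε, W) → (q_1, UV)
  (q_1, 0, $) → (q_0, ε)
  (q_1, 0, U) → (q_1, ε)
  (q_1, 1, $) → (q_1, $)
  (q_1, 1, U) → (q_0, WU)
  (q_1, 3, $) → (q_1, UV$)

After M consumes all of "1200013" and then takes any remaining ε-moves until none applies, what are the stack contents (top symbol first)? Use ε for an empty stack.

VUVVVVV$

(q_0, 1200013, $) ⊢ (q_0, 200013, WV$) ⊢ (q_1, 00013, V$) ⊢ (q_1, 00013, WV$) ⊢ (q_1, 00013, UVV$) ⊢ (q_1, 0013, VV$) ⊢ (q_1, 0013, WVV$) ⊢ (q_1, 0013, UVVV$) ⊢ (q_1, 013, VVV$) ⊢ (q_1, 013, WVVV$) ⊢ (q_1, 013, UVVVV$) ⊢ (q_1, 13, VVVV$) ⊢ (q_1, 13, WVVVV$) ⊢ (q_1, 13, UVVVVV$) ⊢ (q_0, 3, WUVVVVV$) ⊢ (q_0, ε, VUVVVVV$)
All input consumed in state q_0 with stack VUVVVVV$.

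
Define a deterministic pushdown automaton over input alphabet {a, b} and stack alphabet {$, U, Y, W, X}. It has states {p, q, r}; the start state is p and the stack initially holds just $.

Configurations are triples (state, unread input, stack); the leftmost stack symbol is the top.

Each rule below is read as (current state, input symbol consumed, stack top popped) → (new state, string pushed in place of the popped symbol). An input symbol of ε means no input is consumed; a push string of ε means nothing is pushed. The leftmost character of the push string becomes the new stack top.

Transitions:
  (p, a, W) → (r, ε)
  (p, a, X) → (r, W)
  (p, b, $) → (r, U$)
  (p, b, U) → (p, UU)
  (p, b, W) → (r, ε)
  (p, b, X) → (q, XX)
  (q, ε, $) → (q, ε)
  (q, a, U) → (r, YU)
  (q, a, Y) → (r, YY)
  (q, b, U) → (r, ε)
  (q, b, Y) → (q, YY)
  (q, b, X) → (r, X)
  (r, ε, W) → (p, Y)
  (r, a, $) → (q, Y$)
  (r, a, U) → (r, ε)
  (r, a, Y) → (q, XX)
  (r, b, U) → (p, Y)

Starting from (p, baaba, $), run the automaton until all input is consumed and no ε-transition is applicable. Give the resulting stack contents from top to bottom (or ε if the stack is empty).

(p, baaba, $)
  read b, top $: go to r, push U$ → (r, aaba, U$)
  read a, top U: go to r, push ε → (r, aba, $)
  read a, top $: go to q, push Y$ → (q, ba, Y$)
  read b, top Y: go to q, push YY → (q, a, YY$)
  read a, top Y: go to r, push YY → (r, ε, YYY$)
All input consumed in state r with stack YYY$.

YYY$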